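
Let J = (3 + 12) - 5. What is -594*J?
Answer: -5940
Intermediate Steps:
J = 10 (J = 15 - 5 = 10)
-594*J = -594*10 = -5940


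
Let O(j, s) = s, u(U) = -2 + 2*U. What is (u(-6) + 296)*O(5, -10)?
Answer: -2820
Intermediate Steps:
(u(-6) + 296)*O(5, -10) = ((-2 + 2*(-6)) + 296)*(-10) = ((-2 - 12) + 296)*(-10) = (-14 + 296)*(-10) = 282*(-10) = -2820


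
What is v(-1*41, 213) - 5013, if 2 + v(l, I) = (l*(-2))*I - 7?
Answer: 12444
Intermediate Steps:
v(l, I) = -9 - 2*I*l (v(l, I) = -2 + ((l*(-2))*I - 7) = -2 + ((-2*l)*I - 7) = -2 + (-2*I*l - 7) = -2 + (-7 - 2*I*l) = -9 - 2*I*l)
v(-1*41, 213) - 5013 = (-9 - 2*213*(-1*41)) - 5013 = (-9 - 2*213*(-41)) - 5013 = (-9 + 17466) - 5013 = 17457 - 5013 = 12444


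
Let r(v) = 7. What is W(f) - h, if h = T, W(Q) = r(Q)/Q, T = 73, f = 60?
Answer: -4373/60 ≈ -72.883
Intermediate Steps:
W(Q) = 7/Q
h = 73
W(f) - h = 7/60 - 1*73 = 7*(1/60) - 73 = 7/60 - 73 = -4373/60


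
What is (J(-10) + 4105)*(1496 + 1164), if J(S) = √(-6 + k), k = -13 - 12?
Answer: 10919300 + 2660*I*√31 ≈ 1.0919e+7 + 14810.0*I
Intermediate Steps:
k = -25
J(S) = I*√31 (J(S) = √(-6 - 25) = √(-31) = I*√31)
(J(-10) + 4105)*(1496 + 1164) = (I*√31 + 4105)*(1496 + 1164) = (4105 + I*√31)*2660 = 10919300 + 2660*I*√31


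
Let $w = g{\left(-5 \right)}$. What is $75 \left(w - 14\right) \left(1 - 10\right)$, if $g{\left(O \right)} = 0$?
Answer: $9450$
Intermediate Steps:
$w = 0$
$75 \left(w - 14\right) \left(1 - 10\right) = 75 \left(0 - 14\right) \left(1 - 10\right) = 75 \left(\left(-14\right) \left(-9\right)\right) = 75 \cdot 126 = 9450$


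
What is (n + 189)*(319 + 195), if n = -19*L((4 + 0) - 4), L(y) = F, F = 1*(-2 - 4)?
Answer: 155742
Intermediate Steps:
F = -6 (F = 1*(-6) = -6)
L(y) = -6
n = 114 (n = -19*(-6) = 114)
(n + 189)*(319 + 195) = (114 + 189)*(319 + 195) = 303*514 = 155742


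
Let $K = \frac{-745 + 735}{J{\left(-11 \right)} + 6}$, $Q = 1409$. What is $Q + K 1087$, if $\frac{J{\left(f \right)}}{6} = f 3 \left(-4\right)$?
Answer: $\frac{556756}{399} \approx 1395.4$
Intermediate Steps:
$J{\left(f \right)} = - 72 f$ ($J{\left(f \right)} = 6 f 3 \left(-4\right) = 6 \cdot 3 f \left(-4\right) = 6 \left(- 12 f\right) = - 72 f$)
$K = - \frac{5}{399}$ ($K = \frac{-745 + 735}{\left(-72\right) \left(-11\right) + 6} = - \frac{10}{792 + 6} = - \frac{10}{798} = \left(-10\right) \frac{1}{798} = - \frac{5}{399} \approx -0.012531$)
$Q + K 1087 = 1409 - \frac{5435}{399} = \frac{556756}{399}$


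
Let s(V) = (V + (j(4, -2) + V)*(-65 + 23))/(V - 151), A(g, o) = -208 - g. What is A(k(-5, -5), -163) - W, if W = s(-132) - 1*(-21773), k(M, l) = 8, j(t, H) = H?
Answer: -6217391/283 ≈ -21970.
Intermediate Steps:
s(V) = (84 - 41*V)/(-151 + V) (s(V) = (V + (-2 + V)*(-65 + 23))/(V - 151) = (V + (-2 + V)*(-42))/(-151 + V) = (V + (84 - 42*V))/(-151 + V) = (84 - 41*V)/(-151 + V))
W = 6156263/283 (W = (84 - 41*(-132))/(-151 - 132) - 1*(-21773) = (84 + 5412)/(-283) + 21773 = -1/283*5496 + 21773 = -5496/283 + 21773 = 6156263/283 ≈ 21754.)
A(k(-5, -5), -163) - W = (-208 - 1*8) - 1*6156263/283 = (-208 - 8) - 6156263/283 = -216 - 6156263/283 = -6217391/283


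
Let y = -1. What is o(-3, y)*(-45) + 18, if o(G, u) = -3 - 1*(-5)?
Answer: -72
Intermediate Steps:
o(G, u) = 2 (o(G, u) = -3 + 5 = 2)
o(-3, y)*(-45) + 18 = 2*(-45) + 18 = -90 + 18 = -72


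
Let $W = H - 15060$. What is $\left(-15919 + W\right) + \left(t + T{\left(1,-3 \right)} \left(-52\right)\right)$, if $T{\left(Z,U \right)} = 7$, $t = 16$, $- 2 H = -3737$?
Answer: $- \frac{58917}{2} \approx -29459.0$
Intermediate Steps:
$H = \frac{3737}{2}$ ($H = \left(- \frac{1}{2}\right) \left(-3737\right) = \frac{3737}{2} \approx 1868.5$)
$W = - \frac{26383}{2}$ ($W = \frac{3737}{2} - 15060 = - \frac{26383}{2} \approx -13192.0$)
$\left(-15919 + W\right) + \left(t + T{\left(1,-3 \right)} \left(-52\right)\right) = \left(-15919 - \frac{26383}{2}\right) + \left(16 + 7 \left(-52\right)\right) = - \frac{58221}{2} + \left(16 - 364\right) = - \frac{58221}{2} - 348 = - \frac{58917}{2}$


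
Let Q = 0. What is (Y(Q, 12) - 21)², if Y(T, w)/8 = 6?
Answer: 729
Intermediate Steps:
Y(T, w) = 48 (Y(T, w) = 8*6 = 48)
(Y(Q, 12) - 21)² = (48 - 21)² = 27² = 729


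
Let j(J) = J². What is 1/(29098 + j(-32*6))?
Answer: 1/65962 ≈ 1.5160e-5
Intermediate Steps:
1/(29098 + j(-32*6)) = 1/(29098 + (-32*6)²) = 1/(29098 + (-192)²) = 1/(29098 + 36864) = 1/65962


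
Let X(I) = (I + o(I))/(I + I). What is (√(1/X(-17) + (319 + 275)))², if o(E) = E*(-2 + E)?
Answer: 5345/9 ≈ 593.89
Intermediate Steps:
X(I) = (I + I*(-2 + I))/(2*I) (X(I) = (I + I*(-2 + I))/(I + I) = (I + I*(-2 + I))/((2*I)) = (I + I*(-2 + I))*(1/(2*I)) = (I + I*(-2 + I))/(2*I))
(√(1/X(-17) + (319 + 275)))² = (√(1/(-½ + (½)*(-17)) + (319 + 275)))² = (√(1/(-½ - 17/2) + 594))² = (√(1/(-9) + 594))² = (√(-⅑ + 594))² = (√(5345/9))² = (√5345/3)² = 5345/9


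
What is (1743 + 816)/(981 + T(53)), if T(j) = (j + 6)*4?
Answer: 2559/1217 ≈ 2.1027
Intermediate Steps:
T(j) = 24 + 4*j (T(j) = (6 + j)*4 = 24 + 4*j)
(1743 + 816)/(981 + T(53)) = (1743 + 816)/(981 + (24 + 4*53)) = 2559/(981 + (24 + 212)) = 2559/(981 + 236) = 2559/1217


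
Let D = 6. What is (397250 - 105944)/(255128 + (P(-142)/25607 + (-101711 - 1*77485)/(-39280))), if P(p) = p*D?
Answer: 73252022326440/64155814476073 ≈ 1.1418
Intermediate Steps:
P(p) = 6*p (P(p) = p*6 = 6*p)
(397250 - 105944)/(255128 + (P(-142)/25607 + (-101711 - 1*77485)/(-39280))) = (397250 - 105944)/(255128 + ((6*(-142))/25607 + (-101711 - 1*77485)/(-39280))) = 291306/(255128 + (-852*1/25607 + (-101711 - 77485)*(-1/39280))) = 291306/(255128 + (-852/25607 - 179196*(-1/39280))) = 291306/(255128 + (-852/25607 + 44799/9820)) = 291306/(255128 + 1138801353/251460740) = 291306/(64155814476073/251460740) = 291306*(251460740/64155814476073) = 73252022326440/64155814476073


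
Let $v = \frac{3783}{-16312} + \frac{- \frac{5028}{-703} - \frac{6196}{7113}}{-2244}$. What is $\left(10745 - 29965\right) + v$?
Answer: $- \frac{879502128094613345}{45759177303048} \approx -19220.0$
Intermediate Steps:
$v = - \frac{10740330030785}{45759177303048}$ ($v = 3783 \left(- \frac{1}{16312}\right) + \left(\left(-5028\right) \left(- \frac{1}{703}\right) - \frac{6196}{7113}\right) \left(- \frac{1}{2244}\right) = - \frac{3783}{16312} + \left(\frac{5028}{703} - \frac{6196}{7113}\right) \left(- \frac{1}{2244}\right) = - \frac{3783}{16312} + \frac{31408376}{5000439} \left(- \frac{1}{2244}\right) = - \frac{3783}{16312} - \frac{7852094}{2805246279} = - \frac{10740330030785}{45759177303048} \approx -0.23471$)
$\left(10745 - 29965\right) + v = \left(10745 - 29965\right) - \frac{10740330030785}{45759177303048} = -19220 - \frac{10740330030785}{45759177303048} = - \frac{879502128094613345}{45759177303048}$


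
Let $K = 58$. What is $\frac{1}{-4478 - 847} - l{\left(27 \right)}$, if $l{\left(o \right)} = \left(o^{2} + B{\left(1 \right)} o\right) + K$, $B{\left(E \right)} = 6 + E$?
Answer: $- \frac{5197201}{5325} \approx -976.0$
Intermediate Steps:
$l{\left(o \right)} = 58 + o^{2} + 7 o$ ($l{\left(o \right)} = \left(o^{2} + \left(6 + 1\right) o\right) + 58 = \left(o^{2} + 7 o\right) + 58 = 58 + o^{2} + 7 o$)
$\frac{1}{-4478 - 847} - l{\left(27 \right)} = \frac{1}{-4478 - 847} - \left(58 + 27^{2} + 7 \cdot 27\right) = \frac{1}{-5325} - \left(58 + 729 + 189\right) = - \frac{1}{5325} - 976 = - \frac{5197201}{5325}$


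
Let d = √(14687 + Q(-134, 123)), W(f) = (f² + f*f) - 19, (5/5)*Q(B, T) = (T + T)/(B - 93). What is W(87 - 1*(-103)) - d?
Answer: 72181 - √756750581/227 ≈ 72060.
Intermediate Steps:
Q(B, T) = 2*T/(-93 + B) (Q(B, T) = (T + T)/(B - 93) = (2*T)/(-93 + B) = 2*T/(-93 + B))
W(f) = -19 + 2*f² (W(f) = (f² + f²) - 19 = 2*f² - 19 = -19 + 2*f²)
d = √756750581/227 (d = √(14687 + 2*123/(-93 - 134)) = √(14687 + 2*123/(-227)) = √(14687 + 2*123*(-1/227)) = √(14687 - 246/227) = √(3333703/227) = √756750581/227 ≈ 121.19)
W(87 - 1*(-103)) - d = (-19 + 2*(87 - 1*(-103))²) - √756750581/227 = (-19 + 2*(87 + 103)²) - √756750581/227 = (-19 + 2*190²) - √756750581/227 = (-19 + 2*36100) - √756750581/227 = (-19 + 72200) - √756750581/227 = 72181 - √756750581/227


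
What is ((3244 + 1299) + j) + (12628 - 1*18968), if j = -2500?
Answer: -4297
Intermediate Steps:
((3244 + 1299) + j) + (12628 - 1*18968) = ((3244 + 1299) - 2500) + (12628 - 1*18968) = (4543 - 2500) + (12628 - 18968) = 2043 - 6340 = -4297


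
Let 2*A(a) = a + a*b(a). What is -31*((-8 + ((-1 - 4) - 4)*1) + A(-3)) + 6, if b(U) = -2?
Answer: 973/2 ≈ 486.50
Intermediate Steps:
A(a) = -a/2 (A(a) = (a + a*(-2))/2 = (a - 2*a)/2 = (-a)/2 = -a/2)
-31*((-8 + ((-1 - 4) - 4)*1) + A(-3)) + 6 = -31*((-8 + ((-1 - 4) - 4)*1) - 1/2*(-3)) + 6 = -31*((-8 + (-5 - 4)*1) + 3/2) + 6 = -31*((-8 - 9*1) + 3/2) + 6 = -31*((-8 - 9) + 3/2) + 6 = -31*(-17 + 3/2) + 6 = -31*(-31/2) + 6 = 961/2 + 6 = 973/2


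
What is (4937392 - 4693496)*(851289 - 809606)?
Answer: 10166316968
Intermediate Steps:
(4937392 - 4693496)*(851289 - 809606) = 243896*41683 = 10166316968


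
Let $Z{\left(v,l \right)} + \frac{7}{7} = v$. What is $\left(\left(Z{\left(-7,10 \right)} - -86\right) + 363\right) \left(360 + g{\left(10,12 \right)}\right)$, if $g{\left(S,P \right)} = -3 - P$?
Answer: $152145$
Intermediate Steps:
$Z{\left(v,l \right)} = -1 + v$
$\left(\left(Z{\left(-7,10 \right)} - -86\right) + 363\right) \left(360 + g{\left(10,12 \right)}\right) = \left(\left(\left(-1 - 7\right) - -86\right) + 363\right) \left(360 - 15\right) = \left(\left(-8 + 86\right) + 363\right) \left(360 - 15\right) = \left(78 + 363\right) \left(360 - 15\right) = 441 \cdot 345 = 152145$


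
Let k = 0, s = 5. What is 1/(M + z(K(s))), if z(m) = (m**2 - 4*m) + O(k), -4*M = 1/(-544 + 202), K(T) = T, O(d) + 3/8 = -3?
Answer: 171/278 ≈ 0.61511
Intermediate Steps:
O(d) = -27/8 (O(d) = -3/8 - 3 = -27/8)
M = 1/1368 (M = -1/(4*(-544 + 202)) = -1/4/(-342) = -1/4*(-1/342) = 1/1368 ≈ 0.00073099)
z(m) = -27/8 + m**2 - 4*m (z(m) = (m**2 - 4*m) - 27/8 = -27/8 + m**2 - 4*m)
1/(M + z(K(s))) = 1/(1/1368 + (-27/8 + 5**2 - 4*5)) = 1/(1/1368 + (-27/8 + 25 - 20)) = 1/(1/1368 + 13/8) = 1/(278/171) = 171/278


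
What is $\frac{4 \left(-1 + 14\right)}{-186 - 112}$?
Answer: $- \frac{26}{149} \approx -0.1745$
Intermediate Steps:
$\frac{4 \left(-1 + 14\right)}{-186 - 112} = \frac{4 \cdot 13}{-186 - 112} = \frac{52}{-298} = 52 \left(- \frac{1}{298}\right) = - \frac{26}{149}$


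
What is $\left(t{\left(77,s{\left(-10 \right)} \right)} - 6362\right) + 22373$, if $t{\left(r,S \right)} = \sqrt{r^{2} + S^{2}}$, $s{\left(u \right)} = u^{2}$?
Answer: $16011 + \sqrt{15929} \approx 16137.0$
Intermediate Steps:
$t{\left(r,S \right)} = \sqrt{S^{2} + r^{2}}$
$\left(t{\left(77,s{\left(-10 \right)} \right)} - 6362\right) + 22373 = \left(\sqrt{\left(\left(-10\right)^{2}\right)^{2} + 77^{2}} - 6362\right) + 22373 = \left(\sqrt{100^{2} + 5929} - 6362\right) + 22373 = \left(\sqrt{10000 + 5929} - 6362\right) + 22373 = \left(\sqrt{15929} - 6362\right) + 22373 = \left(-6362 + \sqrt{15929}\right) + 22373 = 16011 + \sqrt{15929}$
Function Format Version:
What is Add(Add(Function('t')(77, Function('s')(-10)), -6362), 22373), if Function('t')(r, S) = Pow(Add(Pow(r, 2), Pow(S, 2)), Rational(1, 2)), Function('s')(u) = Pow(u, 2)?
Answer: Add(16011, Pow(15929, Rational(1, 2))) ≈ 16137.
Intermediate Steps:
Function('t')(r, S) = Pow(Add(Pow(S, 2), Pow(r, 2)), Rational(1, 2))
Add(Add(Function('t')(77, Function('s')(-10)), -6362), 22373) = Add(Add(Pow(Add(Pow(Pow(-10, 2), 2), Pow(77, 2)), Rational(1, 2)), -6362), 22373) = Add(Add(Pow(Add(Pow(100, 2), 5929), Rational(1, 2)), -6362), 22373) = Add(Add(Pow(Add(10000, 5929), Rational(1, 2)), -6362), 22373) = Add(Add(Pow(15929, Rational(1, 2)), -6362), 22373) = Add(Add(-6362, Pow(15929, Rational(1, 2))), 22373) = Add(16011, Pow(15929, Rational(1, 2)))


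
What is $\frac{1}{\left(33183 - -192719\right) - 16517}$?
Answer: $\frac{1}{209385} \approx 4.7759 \cdot 10^{-6}$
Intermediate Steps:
$\frac{1}{\left(33183 - -192719\right) - 16517} = \frac{1}{\left(33183 + 192719\right) - 16517} = \frac{1}{225902 - 16517} = \frac{1}{209385}$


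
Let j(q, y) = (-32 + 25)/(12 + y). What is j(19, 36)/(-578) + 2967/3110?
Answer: 41169109/43141920 ≈ 0.95427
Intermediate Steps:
j(q, y) = -7/(12 + y)
j(19, 36)/(-578) + 2967/3110 = -7/(12 + 36)/(-578) + 2967/3110 = -7/48*(-1/578) + 2967*(1/3110) = -7*1/48*(-1/578) + 2967/3110 = -7/48*(-1/578) + 2967/3110 = 7/27744 + 2967/3110 = 41169109/43141920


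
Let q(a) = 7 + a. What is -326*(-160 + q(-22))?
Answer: 57050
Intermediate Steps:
-326*(-160 + q(-22)) = -326*(-160 + (7 - 22)) = -326*(-160 - 15) = -326*(-175) = 57050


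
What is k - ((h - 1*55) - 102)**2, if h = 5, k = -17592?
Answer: -40696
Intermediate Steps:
k - ((h - 1*55) - 102)**2 = -17592 - ((5 - 1*55) - 102)**2 = -17592 - ((5 - 55) - 102)**2 = -17592 - (-50 - 102)**2 = -17592 - 1*(-152)**2 = -17592 - 1*23104 = -17592 - 23104 = -40696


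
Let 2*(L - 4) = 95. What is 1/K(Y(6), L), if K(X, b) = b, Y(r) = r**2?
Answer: 2/103 ≈ 0.019417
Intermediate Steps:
L = 103/2 (L = 4 + (1/2)*95 = 4 + 95/2 = 103/2 ≈ 51.500)
1/K(Y(6), L) = 1/(103/2) = 2/103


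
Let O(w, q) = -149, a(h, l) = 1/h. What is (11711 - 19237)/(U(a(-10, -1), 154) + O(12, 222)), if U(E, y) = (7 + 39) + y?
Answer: -7526/51 ≈ -147.57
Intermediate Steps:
U(E, y) = 46 + y
(11711 - 19237)/(U(a(-10, -1), 154) + O(12, 222)) = (11711 - 19237)/((46 + 154) - 149) = -7526/(200 - 149) = -7526/51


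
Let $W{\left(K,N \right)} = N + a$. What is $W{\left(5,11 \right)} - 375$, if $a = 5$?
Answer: $-359$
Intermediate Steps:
$W{\left(K,N \right)} = 5 + N$ ($W{\left(K,N \right)} = N + 5 = 5 + N$)
$W{\left(5,11 \right)} - 375 = \left(5 + 11\right) - 375 = 16 - 375 = -359$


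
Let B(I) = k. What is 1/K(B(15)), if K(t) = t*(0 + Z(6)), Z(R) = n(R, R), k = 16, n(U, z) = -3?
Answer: -1/48 ≈ -0.020833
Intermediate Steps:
B(I) = 16
Z(R) = -3
K(t) = -3*t (K(t) = t*(0 - 3) = t*(-3) = -3*t)
1/K(B(15)) = 1/(-3*16) = 1/(-48) = -1/48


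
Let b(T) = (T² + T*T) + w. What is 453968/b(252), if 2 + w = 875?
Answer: 453968/127881 ≈ 3.5499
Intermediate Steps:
w = 873 (w = -2 + 875 = 873)
b(T) = 873 + 2*T² (b(T) = (T² + T*T) + 873 = (T² + T²) + 873 = 2*T² + 873 = 873 + 2*T²)
453968/b(252) = 453968/(873 + 2*252²) = 453968/(873 + 2*63504) = 453968/(873 + 127008) = 453968/127881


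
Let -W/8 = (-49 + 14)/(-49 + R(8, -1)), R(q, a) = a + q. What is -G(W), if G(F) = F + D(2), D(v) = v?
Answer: 14/3 ≈ 4.6667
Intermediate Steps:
W = -20/3 (W = -8*(-49 + 14)/(-49 + (-1 + 8)) = -(-280)/(-49 + 7) = -(-280)/(-42) = -(-280)*(-1)/42 = -8*⅚ = -20/3 ≈ -6.6667)
G(F) = 2 + F (G(F) = F + 2 = 2 + F)
-G(W) = -(2 - 20/3) = -1*(-14/3) = 14/3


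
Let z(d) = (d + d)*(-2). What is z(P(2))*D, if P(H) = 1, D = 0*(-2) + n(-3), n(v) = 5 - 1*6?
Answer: 4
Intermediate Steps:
n(v) = -1 (n(v) = 5 - 6 = -1)
D = -1 (D = 0*(-2) - 1 = 0 - 1 = -1)
z(d) = -4*d (z(d) = (2*d)*(-2) = -4*d)
z(P(2))*D = -4*1*(-1) = -4*(-1) = 4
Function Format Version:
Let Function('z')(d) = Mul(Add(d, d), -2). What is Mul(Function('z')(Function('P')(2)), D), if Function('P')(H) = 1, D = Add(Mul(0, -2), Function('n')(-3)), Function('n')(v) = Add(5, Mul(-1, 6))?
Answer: 4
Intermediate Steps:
Function('n')(v) = -1 (Function('n')(v) = Add(5, -6) = -1)
D = -1 (D = Add(Mul(0, -2), -1) = Add(0, -1) = -1)
Function('z')(d) = Mul(-4, d) (Function('z')(d) = Mul(Mul(2, d), -2) = Mul(-4, d))
Mul(Function('z')(Function('P')(2)), D) = Mul(Mul(-4, 1), -1) = Mul(-4, -1) = 4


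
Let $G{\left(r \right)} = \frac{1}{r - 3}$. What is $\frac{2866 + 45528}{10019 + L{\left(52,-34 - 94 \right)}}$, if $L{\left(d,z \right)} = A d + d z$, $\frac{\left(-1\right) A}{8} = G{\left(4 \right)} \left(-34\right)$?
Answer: $\frac{48394}{17507} \approx 2.7643$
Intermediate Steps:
$G{\left(r \right)} = \frac{1}{-3 + r}$
$A = 272$ ($A = - 8 \frac{1}{-3 + 4} \left(-34\right) = - 8 \cdot 1^{-1} \left(-34\right) = - 8 \cdot 1 \left(-34\right) = \left(-8\right) \left(-34\right) = 272$)
$L{\left(d,z \right)} = 272 d + d z$
$\frac{2866 + 45528}{10019 + L{\left(52,-34 - 94 \right)}} = \frac{2866 + 45528}{10019 + 52 \left(272 - 128\right)} = \frac{48394}{10019 + 52 \left(272 - 128\right)} = \frac{48394}{10019 + 52 \cdot 144} = \frac{48394}{10019 + 7488} = \frac{48394}{17507}$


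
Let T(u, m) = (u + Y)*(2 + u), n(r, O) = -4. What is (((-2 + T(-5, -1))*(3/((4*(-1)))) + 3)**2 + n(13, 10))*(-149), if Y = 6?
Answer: -99085/16 ≈ -6192.8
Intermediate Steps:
T(u, m) = (2 + u)*(6 + u) (T(u, m) = (u + 6)*(2 + u) = (6 + u)*(2 + u) = (2 + u)*(6 + u))
(((-2 + T(-5, -1))*(3/((4*(-1)))) + 3)**2 + n(13, 10))*(-149) = (((-2 + (12 + (-5)**2 + 8*(-5)))*(3/((4*(-1)))) + 3)**2 - 4)*(-149) = (((-2 + (12 + 25 - 40))*(3/(-4)) + 3)**2 - 4)*(-149) = (((-2 - 3)*(3*(-1/4)) + 3)**2 - 4)*(-149) = ((-5*(-3/4) + 3)**2 - 4)*(-149) = ((15/4 + 3)**2 - 4)*(-149) = ((27/4)**2 - 4)*(-149) = (729/16 - 4)*(-149) = (665/16)*(-149) = -99085/16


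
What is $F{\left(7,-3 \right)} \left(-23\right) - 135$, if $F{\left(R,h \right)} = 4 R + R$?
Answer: $-940$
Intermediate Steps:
$F{\left(R,h \right)} = 5 R$
$F{\left(7,-3 \right)} \left(-23\right) - 135 = 5 \cdot 7 \left(-23\right) - 135 = 35 \left(-23\right) - 135 = -805 - 135 = -940$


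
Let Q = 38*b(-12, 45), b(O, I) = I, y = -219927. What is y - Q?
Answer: -221637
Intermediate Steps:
Q = 1710 (Q = 38*45 = 1710)
y - Q = -219927 - 1*1710 = -219927 - 1710 = -221637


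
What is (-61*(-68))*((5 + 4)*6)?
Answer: 223992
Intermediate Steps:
(-61*(-68))*((5 + 4)*6) = 4148*(9*6) = 4148*54 = 223992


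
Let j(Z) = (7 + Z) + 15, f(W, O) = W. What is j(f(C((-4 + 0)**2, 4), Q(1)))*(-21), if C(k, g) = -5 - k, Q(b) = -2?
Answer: -21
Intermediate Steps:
j(Z) = 22 + Z
j(f(C((-4 + 0)**2, 4), Q(1)))*(-21) = (22 + (-5 - (-4 + 0)**2))*(-21) = (22 + (-5 - 1*(-4)**2))*(-21) = (22 + (-5 - 1*16))*(-21) = (22 + (-5 - 16))*(-21) = (22 - 21)*(-21) = 1*(-21) = -21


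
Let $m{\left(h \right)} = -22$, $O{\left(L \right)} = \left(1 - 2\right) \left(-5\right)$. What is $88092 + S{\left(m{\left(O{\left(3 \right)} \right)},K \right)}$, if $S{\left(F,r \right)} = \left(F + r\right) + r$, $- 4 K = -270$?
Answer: $88205$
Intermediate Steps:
$K = \frac{135}{2}$ ($K = \left(- \frac{1}{4}\right) \left(-270\right) = \frac{135}{2} \approx 67.5$)
$O{\left(L \right)} = 5$ ($O{\left(L \right)} = \left(-1\right) \left(-5\right) = 5$)
$S{\left(F,r \right)} = F + 2 r$
$88092 + S{\left(m{\left(O{\left(3 \right)} \right)},K \right)} = 88092 + \left(-22 + 2 \cdot \frac{135}{2}\right) = 88092 + \left(-22 + 135\right) = 88092 + 113 = 88205$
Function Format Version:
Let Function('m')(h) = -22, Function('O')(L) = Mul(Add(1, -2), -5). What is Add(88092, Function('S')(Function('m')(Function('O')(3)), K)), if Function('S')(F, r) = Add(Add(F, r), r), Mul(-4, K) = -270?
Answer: 88205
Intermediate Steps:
K = Rational(135, 2) (K = Mul(Rational(-1, 4), -270) = Rational(135, 2) ≈ 67.500)
Function('O')(L) = 5 (Function('O')(L) = Mul(-1, -5) = 5)
Function('S')(F, r) = Add(F, Mul(2, r))
Add(88092, Function('S')(Function('m')(Function('O')(3)), K)) = Add(88092, Add(-22, Mul(2, Rational(135, 2)))) = Add(88092, Add(-22, 135)) = Add(88092, 113) = 88205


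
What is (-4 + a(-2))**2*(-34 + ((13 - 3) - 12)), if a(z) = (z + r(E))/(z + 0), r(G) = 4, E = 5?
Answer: -900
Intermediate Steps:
a(z) = (4 + z)/z (a(z) = (z + 4)/(z + 0) = (4 + z)/z)
(-4 + a(-2))**2*(-34 + ((13 - 3) - 12)) = (-4 + (4 - 2)/(-2))**2*(-34 + ((13 - 3) - 12)) = (-4 - 1/2*2)**2*(-34 + (10 - 12)) = (-4 - 1)**2*(-34 - 2) = (-5)**2*(-36) = 25*(-36) = -900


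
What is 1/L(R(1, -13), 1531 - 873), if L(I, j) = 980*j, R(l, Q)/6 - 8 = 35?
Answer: 1/644840 ≈ 1.5508e-6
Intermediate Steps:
R(l, Q) = 258 (R(l, Q) = 48 + 6*35 = 48 + 210 = 258)
1/L(R(1, -13), 1531 - 873) = 1/(980*(1531 - 873)) = 1/(980*658) = 1/644840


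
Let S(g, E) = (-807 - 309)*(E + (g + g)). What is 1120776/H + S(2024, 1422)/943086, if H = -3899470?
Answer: -2071781729928/306461297035 ≈ -6.7603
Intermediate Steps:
S(g, E) = -2232*g - 1116*E (S(g, E) = -1116*(E + 2*g) = -2232*g - 1116*E)
1120776/H + S(2024, 1422)/943086 = 1120776/(-3899470) + (-2232*2024 - 1116*1422)/943086 = 1120776*(-1/3899470) + (-4517568 - 1586952)*(1/943086) = -560388/1949735 - 6104520*1/943086 = -560388/1949735 - 1017420/157181 = -2071781729928/306461297035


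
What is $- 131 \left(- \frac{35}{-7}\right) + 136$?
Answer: $-519$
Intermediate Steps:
$- 131 \left(- \frac{35}{-7}\right) + 136 = - 131 \left(\left(-35\right) \left(- \frac{1}{7}\right)\right) + 136 = \left(-131\right) 5 + 136 = -655 + 136 = -519$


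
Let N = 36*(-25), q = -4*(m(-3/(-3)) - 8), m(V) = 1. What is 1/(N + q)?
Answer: -1/872 ≈ -0.0011468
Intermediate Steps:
q = 28 (q = -4*(1 - 8) = -4*(-7) = 28)
N = -900
1/(N + q) = 1/(-900 + 28) = 1/(-872) = -1/872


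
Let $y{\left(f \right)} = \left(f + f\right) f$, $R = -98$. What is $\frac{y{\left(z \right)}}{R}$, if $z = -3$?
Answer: $- \frac{9}{49} \approx -0.18367$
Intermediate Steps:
$y{\left(f \right)} = 2 f^{2}$ ($y{\left(f \right)} = 2 f f = 2 f^{2}$)
$\frac{y{\left(z \right)}}{R} = \frac{2 \left(-3\right)^{2}}{-98} = - \frac{2 \cdot 9}{98} = \left(- \frac{1}{98}\right) 18 = - \frac{9}{49}$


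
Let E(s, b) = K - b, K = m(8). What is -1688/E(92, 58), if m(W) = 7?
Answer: 1688/51 ≈ 33.098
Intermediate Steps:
K = 7
E(s, b) = 7 - b
-1688/E(92, 58) = -1688/(7 - 1*58) = -1688/(7 - 58) = -1688/(-51) = -1688*(-1/51) = 1688/51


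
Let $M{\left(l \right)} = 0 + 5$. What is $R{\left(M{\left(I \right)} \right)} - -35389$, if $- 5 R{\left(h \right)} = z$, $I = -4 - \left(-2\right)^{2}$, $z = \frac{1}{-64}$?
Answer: $\frac{11324481}{320} \approx 35389.0$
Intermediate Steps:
$z = - \frac{1}{64} \approx -0.015625$
$I = -8$ ($I = -4 - 4 = -8$)
$M{\left(l \right)} = 5$
$R{\left(h \right)} = \frac{1}{320}$ ($R{\left(h \right)} = \left(- \frac{1}{5}\right) \left(- \frac{1}{64}\right) = \frac{1}{320}$)
$R{\left(M{\left(I \right)} \right)} - -35389 = \frac{1}{320} - -35389 = \frac{1}{320} + 35389 = \frac{11324481}{320}$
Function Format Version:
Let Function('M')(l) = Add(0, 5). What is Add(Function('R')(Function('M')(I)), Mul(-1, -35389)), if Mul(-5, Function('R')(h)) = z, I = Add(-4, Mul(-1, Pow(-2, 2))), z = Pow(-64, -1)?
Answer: Rational(11324481, 320) ≈ 35389.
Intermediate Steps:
z = Rational(-1, 64) ≈ -0.015625
I = -8 (I = Add(-4, Mul(-1, 4)) = Add(-4, -4) = -8)
Function('M')(l) = 5
Function('R')(h) = Rational(1, 320) (Function('R')(h) = Mul(Rational(-1, 5), Rational(-1, 64)) = Rational(1, 320))
Add(Function('R')(Function('M')(I)), Mul(-1, -35389)) = Add(Rational(1, 320), Mul(-1, -35389)) = Add(Rational(1, 320), 35389) = Rational(11324481, 320)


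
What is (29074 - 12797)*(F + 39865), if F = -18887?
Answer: 341458906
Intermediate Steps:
(29074 - 12797)*(F + 39865) = (29074 - 12797)*(-18887 + 39865) = 16277*20978 = 341458906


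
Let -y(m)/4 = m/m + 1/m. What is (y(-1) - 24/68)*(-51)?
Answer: 18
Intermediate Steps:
y(m) = -4 - 4/m (y(m) = -4*(m/m + 1/m) = -4*(1 + 1/m) = -4 - 4/m)
(y(-1) - 24/68)*(-51) = ((-4 - 4/(-1)) - 24/68)*(-51) = ((-4 - 4*(-1)) - 24*1/68)*(-51) = ((-4 + 4) - 6/17)*(-51) = (0 - 6/17)*(-51) = -6/17*(-51) = 18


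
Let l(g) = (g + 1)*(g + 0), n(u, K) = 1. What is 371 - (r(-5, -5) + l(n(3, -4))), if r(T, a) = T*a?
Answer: 344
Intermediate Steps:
l(g) = g*(1 + g) (l(g) = (1 + g)*g = g*(1 + g))
371 - (r(-5, -5) + l(n(3, -4))) = 371 - (-5*(-5) + 1*(1 + 1)) = 371 - (25 + 1*2) = 371 - (25 + 2) = 371 - 1*27 = 371 - 27 = 344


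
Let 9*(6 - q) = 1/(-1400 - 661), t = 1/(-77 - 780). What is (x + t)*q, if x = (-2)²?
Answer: 381407965/15896493 ≈ 23.993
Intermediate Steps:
t = -1/857 (t = 1/(-857) = -1/857 ≈ -0.0011669)
q = 111295/18549 (q = 6 - 1/(9*(-1400 - 661)) = 6 - ⅑/(-2061) = 6 - ⅑*(-1/2061) = 6 + 1/18549 = 111295/18549 ≈ 6.0001)
x = 4
(x + t)*q = (4 - 1/857)*(111295/18549) = (3427/857)*(111295/18549) = 381407965/15896493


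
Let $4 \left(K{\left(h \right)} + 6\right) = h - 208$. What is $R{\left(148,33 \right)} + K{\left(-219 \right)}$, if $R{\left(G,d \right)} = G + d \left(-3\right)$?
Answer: $- \frac{255}{4} \approx -63.75$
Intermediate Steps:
$R{\left(G,d \right)} = G - 3 d$
$K{\left(h \right)} = -58 + \frac{h}{4}$ ($K{\left(h \right)} = -6 + \frac{h - 208}{4} = -6 + \frac{-208 + h}{4} = -6 + \left(-52 + \frac{h}{4}\right) = -58 + \frac{h}{4}$)
$R{\left(148,33 \right)} + K{\left(-219 \right)} = \left(148 - 99\right) + \left(-58 + \frac{1}{4} \left(-219\right)\right) = \left(148 - 99\right) - \frac{451}{4} = 49 - \frac{451}{4} = - \frac{255}{4}$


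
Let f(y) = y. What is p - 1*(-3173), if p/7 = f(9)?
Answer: 3236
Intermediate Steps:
p = 63 (p = 7*9 = 63)
p - 1*(-3173) = 63 - 1*(-3173) = 63 + 3173 = 3236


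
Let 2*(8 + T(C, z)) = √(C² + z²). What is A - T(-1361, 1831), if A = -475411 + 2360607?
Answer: 1885204 - √5204882/2 ≈ 1.8841e+6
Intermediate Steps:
A = 1885196
T(C, z) = -8 + √(C² + z²)/2
A - T(-1361, 1831) = 1885196 - (-8 + √((-1361)² + 1831²)/2) = 1885196 - (-8 + √(1852321 + 3352561)/2) = 1885196 - (-8 + √5204882/2) = 1885196 + (8 - √5204882/2) = 1885204 - √5204882/2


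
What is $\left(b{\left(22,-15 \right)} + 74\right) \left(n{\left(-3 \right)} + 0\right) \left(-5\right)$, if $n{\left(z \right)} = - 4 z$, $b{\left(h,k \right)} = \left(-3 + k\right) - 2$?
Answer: $-3240$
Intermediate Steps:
$b{\left(h,k \right)} = -5 + k$
$\left(b{\left(22,-15 \right)} + 74\right) \left(n{\left(-3 \right)} + 0\right) \left(-5\right) = \left(\left(-5 - 15\right) + 74\right) \left(\left(-4\right) \left(-3\right) + 0\right) \left(-5\right) = \left(-20 + 74\right) \left(12 + 0\right) \left(-5\right) = 54 \cdot 12 \left(-5\right) = 54 \left(-60\right) = -3240$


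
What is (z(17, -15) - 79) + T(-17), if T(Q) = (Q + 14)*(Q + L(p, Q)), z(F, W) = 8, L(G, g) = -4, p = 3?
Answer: -8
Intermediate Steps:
T(Q) = (-4 + Q)*(14 + Q) (T(Q) = (Q + 14)*(Q - 4) = (14 + Q)*(-4 + Q) = (-4 + Q)*(14 + Q))
(z(17, -15) - 79) + T(-17) = (8 - 79) + (-56 + (-17)² + 10*(-17)) = -71 + (-56 + 289 - 170) = -71 + 63 = -8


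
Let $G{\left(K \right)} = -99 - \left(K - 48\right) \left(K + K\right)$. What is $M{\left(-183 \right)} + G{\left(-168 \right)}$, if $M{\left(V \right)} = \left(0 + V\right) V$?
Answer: $-39186$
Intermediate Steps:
$M{\left(V \right)} = V^{2}$ ($M{\left(V \right)} = V V = V^{2}$)
$G{\left(K \right)} = -99 - 2 K \left(-48 + K\right)$ ($G{\left(K \right)} = -99 - \left(-48 + K\right) 2 K = -99 - 2 K \left(-48 + K\right)$)
$M{\left(-183 \right)} + G{\left(-168 \right)} = \left(-183\right)^{2} - \left(16227 + 56448\right) = 33489 - 72675 = -39186$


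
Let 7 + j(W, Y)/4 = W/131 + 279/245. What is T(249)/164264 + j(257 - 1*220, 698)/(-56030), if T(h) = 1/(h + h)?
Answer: 29294886071569/73552890384027600 ≈ 0.00039828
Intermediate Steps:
j(W, Y) = -5744/245 + 4*W/131 (j(W, Y) = -28 + 4*(W/131 + 279/245) = -28 + 4*(279/245 + W/131) = -28 + (1116/245 + 4*W/131) = -5744/245 + 4*W/131)
T(h) = 1/(2*h)
T(249)/164264 + j(257 - 1*220, 698)/(-56030) = ((1/2)/249)/164264 + (-5744/245 + 4*(257 - 1*220)/131)/(-56030) = ((1/2)*(1/249))*(1/164264) + (-5744/245 + 4*(257 - 220)/131)*(-1/56030) = (1/498)*(1/164264) + (-5744/245 + (4/131)*37)*(-1/56030) = 1/81803472 + (-5744/245 + 148/131)*(-1/56030) = 1/81803472 - 716204/32095*(-1/56030) = 1/81803472 + 358102/899141425 = 29294886071569/73552890384027600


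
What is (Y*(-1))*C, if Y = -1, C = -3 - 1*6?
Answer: -9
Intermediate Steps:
C = -9 (C = -3 - 6 = -9)
(Y*(-1))*C = -1*(-1)*(-9) = 1*(-9) = -9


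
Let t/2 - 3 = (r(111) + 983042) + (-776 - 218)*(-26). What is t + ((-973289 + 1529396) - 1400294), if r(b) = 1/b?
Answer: 130268603/111 ≈ 1.1736e+6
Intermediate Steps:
t = 223973360/111 (t = 6 + 2*((1/111 + 983042) + (-776 - 218)*(-26)) = 6 + 2*((1/111 + 983042) - 994*(-26)) = 6 + 2*(109117663/111 + 25844) = 6 + 2*(111986347/111) = 6 + 223972694/111 = 223973360/111 ≈ 2.0178e+6)
t + ((-973289 + 1529396) - 1400294) = 223973360/111 + ((-973289 + 1529396) - 1400294) = 223973360/111 + (556107 - 1400294) = 223973360/111 - 844187 = 130268603/111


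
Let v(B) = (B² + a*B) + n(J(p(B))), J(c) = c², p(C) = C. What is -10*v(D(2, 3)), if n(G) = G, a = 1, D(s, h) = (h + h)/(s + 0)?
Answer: -210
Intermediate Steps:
D(s, h) = 2*h/s (D(s, h) = (2*h)/s = 2*h/s)
v(B) = B + 2*B² (v(B) = (B² + 1*B) + B² = (B² + B) + B² = (B + B²) + B² = B + 2*B²)
-10*v(D(2, 3)) = -10*2*3/2*(1 + 2*(2*3/2)) = -10*2*3*(½)*(1 + 2*(2*3*(½))) = -30*(1 + 2*3) = -30*(1 + 6) = -30*7 = -10*21 = -210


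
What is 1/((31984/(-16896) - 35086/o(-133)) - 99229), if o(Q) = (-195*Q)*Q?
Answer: -1214172960/120483454717783 ≈ -1.0078e-5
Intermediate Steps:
o(Q) = -195*Q²
1/((31984/(-16896) - 35086/o(-133)) - 99229) = 1/((31984/(-16896) - 35086/((-195*(-133)²))) - 99229) = 1/((31984*(-1/16896) - 35086/((-195*17689))) - 99229) = 1/((-1999/1056 - 35086/(-3449355)) - 99229) = 1/((-1999/1056 - 35086*(-1/3449355)) - 99229) = 1/((-1999/1056 + 35086/3449355) - 99229) = 1/(-2286069943/1214172960 - 99229) = 1/(-120483454717783/1214172960) = -1214172960/120483454717783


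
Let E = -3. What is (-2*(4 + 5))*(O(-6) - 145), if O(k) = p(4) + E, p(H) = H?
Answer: 2592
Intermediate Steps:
O(k) = 1 (O(k) = 4 - 3 = 1)
(-2*(4 + 5))*(O(-6) - 145) = (-2*(4 + 5))*(1 - 145) = -2*9*(-144) = -18*(-144) = 2592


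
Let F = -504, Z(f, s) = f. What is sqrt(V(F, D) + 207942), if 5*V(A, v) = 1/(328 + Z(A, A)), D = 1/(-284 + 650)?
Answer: sqrt(10064392745)/220 ≈ 456.01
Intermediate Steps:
D = 1/366 ≈ 0.0027322
V(A, v) = 1/(5*(328 + A))
sqrt(V(F, D) + 207942) = sqrt(1/(5*(328 - 504)) + 207942) = sqrt((1/5)/(-176) + 207942) = sqrt((1/5)*(-1/176) + 207942) = sqrt(-1/880 + 207942) = sqrt(182988959/880) = sqrt(10064392745)/220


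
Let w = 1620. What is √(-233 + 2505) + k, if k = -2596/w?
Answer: -649/405 + 4*√142 ≈ 46.063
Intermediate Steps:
k = -649/405 (k = -2596/1620 = -2596*1/1620 = -649/405 ≈ -1.6025)
√(-233 + 2505) + k = √(-233 + 2505) - 649/405 = √2272 - 649/405 = 4*√142 - 649/405 = -649/405 + 4*√142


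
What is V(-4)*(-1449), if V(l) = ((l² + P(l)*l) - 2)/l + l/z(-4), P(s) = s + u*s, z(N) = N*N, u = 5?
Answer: 160839/4 ≈ 40210.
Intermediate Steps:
z(N) = N²
P(s) = 6*s (P(s) = s + 5*s = 6*s)
V(l) = l/16 + (-2 + 7*l²)/l (V(l) = ((l² + (6*l)*l) - 2)/l + l/((-4)²) = ((l² + 6*l²) - 2)/l + l/16 = (7*l² - 2)/l + l*(1/16) = (-2 + 7*l²)/l + l/16 = l/16 + (-2 + 7*l²)/l)
V(-4)*(-1449) = (-2/(-4) + (113/16)*(-4))*(-1449) = (-2*(-¼) - 113/4)*(-1449) = (½ - 113/4)*(-1449) = -111/4*(-1449) = 160839/4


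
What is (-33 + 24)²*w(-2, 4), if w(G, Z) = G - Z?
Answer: -486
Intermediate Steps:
(-33 + 24)²*w(-2, 4) = (-33 + 24)²*(-2 - 1*4) = (-9)²*(-2 - 4) = 81*(-6) = -486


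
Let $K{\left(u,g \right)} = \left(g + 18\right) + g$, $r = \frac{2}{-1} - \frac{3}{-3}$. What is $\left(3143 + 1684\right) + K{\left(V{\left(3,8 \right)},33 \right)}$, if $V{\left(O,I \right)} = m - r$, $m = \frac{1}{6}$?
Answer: $4911$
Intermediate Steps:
$r = -1$ ($r = 2 \left(-1\right) - -1 = -2 + 1 = -1$)
$m = \frac{1}{6} \approx 0.16667$
$V{\left(O,I \right)} = \frac{7}{6}$ ($V{\left(O,I \right)} = \frac{1}{6} - -1 = \frac{1}{6} + 1 = \frac{7}{6}$)
$K{\left(u,g \right)} = 18 + 2 g$ ($K{\left(u,g \right)} = \left(18 + g\right) + g = 18 + 2 g$)
$\left(3143 + 1684\right) + K{\left(V{\left(3,8 \right)},33 \right)} = \left(3143 + 1684\right) + \left(18 + 2 \cdot 33\right) = 4827 + \left(18 + 66\right) = 4827 + 84 = 4911$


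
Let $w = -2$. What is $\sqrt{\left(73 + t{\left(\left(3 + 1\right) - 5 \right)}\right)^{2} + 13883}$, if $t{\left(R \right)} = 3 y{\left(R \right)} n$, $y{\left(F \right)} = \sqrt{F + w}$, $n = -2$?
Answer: $2 \sqrt{4776 - 219 i \sqrt{3}} \approx 138.33 - 5.4844 i$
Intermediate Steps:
$y{\left(F \right)} = \sqrt{-2 + F}$ ($y{\left(F \right)} = \sqrt{F - 2} = \sqrt{-2 + F}$)
$t{\left(R \right)} = - 6 \sqrt{-2 + R}$ ($t{\left(R \right)} = 3 \sqrt{-2 + R} \left(-2\right) = - 6 \sqrt{-2 + R}$)
$\sqrt{\left(73 + t{\left(\left(3 + 1\right) - 5 \right)}\right)^{2} + 13883} = \sqrt{\left(73 - 6 \sqrt{-2 + \left(\left(3 + 1\right) - 5\right)}\right)^{2} + 13883} = \sqrt{\left(73 - 6 \sqrt{-2 + \left(4 - 5\right)}\right)^{2} + 13883} = \sqrt{\left(73 - 6 \sqrt{-2 - 1}\right)^{2} + 13883} = \sqrt{\left(73 - 6 \sqrt{-3}\right)^{2} + 13883} = \sqrt{\left(73 - 6 i \sqrt{3}\right)^{2} + 13883} = \sqrt{13883 + \left(73 - 6 i \sqrt{3}\right)^{2}}$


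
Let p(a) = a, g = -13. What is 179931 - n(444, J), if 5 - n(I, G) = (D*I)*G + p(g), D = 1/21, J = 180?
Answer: 1286031/7 ≈ 1.8372e+5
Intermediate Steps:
D = 1/21 ≈ 0.047619
n(I, G) = 18 - G*I/21 (n(I, G) = 5 - ((I/21)*G - 13) = 5 - (G*I/21 - 13) = 5 - (-13 + G*I/21) = 5 + (13 - G*I/21) = 18 - G*I/21)
179931 - n(444, J) = 179931 - (18 - 1/21*180*444) = 179931 - (18 - 26640/7) = 179931 - 1*(-26514/7) = 179931 + 26514/7 = 1286031/7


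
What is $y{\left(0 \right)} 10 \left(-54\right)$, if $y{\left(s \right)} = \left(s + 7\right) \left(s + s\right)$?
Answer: $0$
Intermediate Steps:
$y{\left(s \right)} = 2 s \left(7 + s\right)$ ($y{\left(s \right)} = \left(7 + s\right) 2 s = 2 s \left(7 + s\right)$)
$y{\left(0 \right)} 10 \left(-54\right) = 2 \cdot 0 \left(7 + 0\right) 10 \left(-54\right) = 2 \cdot 0 \cdot 7 \left(-540\right) = 0 \left(-540\right) = 0$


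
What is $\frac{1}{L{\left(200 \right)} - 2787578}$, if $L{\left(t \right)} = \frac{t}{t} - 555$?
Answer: $- \frac{1}{2788132} \approx -3.5866 \cdot 10^{-7}$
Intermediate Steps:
$L{\left(t \right)} = -554$ ($L{\left(t \right)} = 1 - 555 = -554$)
$\frac{1}{L{\left(200 \right)} - 2787578} = \frac{1}{-554 - 2787578} = \frac{1}{-2788132} = - \frac{1}{2788132}$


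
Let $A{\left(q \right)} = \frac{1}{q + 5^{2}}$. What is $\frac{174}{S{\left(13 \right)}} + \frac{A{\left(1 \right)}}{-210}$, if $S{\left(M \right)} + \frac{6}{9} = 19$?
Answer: $\frac{570013}{60060} \approx 9.4907$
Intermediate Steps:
$S{\left(M \right)} = \frac{55}{3}$ ($S{\left(M \right)} = - \frac{2}{3} + 19 = \frac{55}{3}$)
$A{\left(q \right)} = \frac{1}{25 + q}$ ($A{\left(q \right)} = \frac{1}{q + 25} = \frac{1}{25 + q}$)
$\frac{174}{S{\left(13 \right)}} + \frac{A{\left(1 \right)}}{-210} = \frac{174}{\frac{55}{3}} + \frac{1}{\left(25 + 1\right) \left(-210\right)} = 174 \cdot \frac{3}{55} + \frac{1}{26} \left(- \frac{1}{210}\right) = \frac{522}{55} + \frac{1}{26} \left(- \frac{1}{210}\right) = \frac{522}{55} - \frac{1}{5460} = \frac{570013}{60060}$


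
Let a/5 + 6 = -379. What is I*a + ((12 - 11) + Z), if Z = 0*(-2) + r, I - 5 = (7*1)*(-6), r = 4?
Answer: 71230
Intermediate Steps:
a = -1925 (a = -30 + 5*(-379) = -30 - 1895 = -1925)
I = -37 (I = 5 + (7*1)*(-6) = 5 + 7*(-6) = 5 - 42 = -37)
Z = 4 (Z = 0*(-2) + 4 = 0 + 4 = 4)
I*a + ((12 - 11) + Z) = -37*(-1925) + ((12 - 11) + 4) = 71225 + (1 + 4) = 71225 + 5 = 71230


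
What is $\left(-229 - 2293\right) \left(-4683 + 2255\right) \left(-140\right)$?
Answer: $-857278240$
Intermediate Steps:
$\left(-229 - 2293\right) \left(-4683 + 2255\right) \left(-140\right) = \left(-2522\right) \left(-2428\right) \left(-140\right) = 6123416 \left(-140\right) = -857278240$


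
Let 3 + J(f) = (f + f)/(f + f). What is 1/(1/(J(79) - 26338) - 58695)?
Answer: -26340/1546026301 ≈ -1.7037e-5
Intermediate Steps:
J(f) = -2 (J(f) = -3 + (f + f)/(f + f) = -3 + (2*f)/((2*f)) = -3 + (2*f)*(1/(2*f)) = -3 + 1 = -2)
1/(1/(J(79) - 26338) - 58695) = 1/(1/(-2 - 26338) - 58695) = 1/(1/(-26340) - 58695) = 1/(-1/26340 - 58695) = 1/(-1546026301/26340) = -26340/1546026301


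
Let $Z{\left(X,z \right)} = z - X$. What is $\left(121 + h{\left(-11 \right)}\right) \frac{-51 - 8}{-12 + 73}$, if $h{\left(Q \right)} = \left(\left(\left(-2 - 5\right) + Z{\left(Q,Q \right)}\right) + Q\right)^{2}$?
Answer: $- \frac{26255}{61} \approx -430.41$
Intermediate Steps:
$h{\left(Q \right)} = \left(-7 + Q\right)^{2}$ ($h{\left(Q \right)} = \left(\left(\left(-2 - 5\right) + \left(Q - Q\right)\right) + Q\right)^{2} = \left(\left(-7 + 0\right) + Q\right)^{2} = \left(-7 + Q\right)^{2}$)
$\left(121 + h{\left(-11 \right)}\right) \frac{-51 - 8}{-12 + 73} = \left(121 + \left(-7 - 11\right)^{2}\right) \frac{-51 - 8}{-12 + 73} = \left(121 + \left(-18\right)^{2}\right) \left(- \frac{59}{61}\right) = \left(121 + 324\right) \left(\left(-59\right) \frac{1}{61}\right) = 445 \left(- \frac{59}{61}\right) = - \frac{26255}{61}$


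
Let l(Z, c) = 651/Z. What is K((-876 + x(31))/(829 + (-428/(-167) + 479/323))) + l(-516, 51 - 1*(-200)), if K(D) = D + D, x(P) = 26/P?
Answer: -402848093761/119797579116 ≈ -3.3627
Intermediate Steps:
K(D) = 2*D
K((-876 + x(31))/(829 + (-428/(-167) + 479/323))) + l(-516, 51 - 1*(-200)) = 2*((-876 + 26/31)/(829 + (-428/(-167) + 479/323))) + 651/(-516) = 2*((-876 + 26*(1/31))/(829 + (-428*(-1/167) + 479*(1/323)))) + 651*(-1/516) = 2*((-876 + 26/31)/(829 + (428/167 + 479/323))) - 217/172 = 2*(-27130/(31*(829 + 218237/53941))) - 217/172 = 2*(-27130/(31*44935326/53941)) - 217/172 = 2*(-27130/31*53941/44935326) - 217/172 = 2*(-731709665/696497553) - 217/172 = -1463419330/696497553 - 217/172 = -402848093761/119797579116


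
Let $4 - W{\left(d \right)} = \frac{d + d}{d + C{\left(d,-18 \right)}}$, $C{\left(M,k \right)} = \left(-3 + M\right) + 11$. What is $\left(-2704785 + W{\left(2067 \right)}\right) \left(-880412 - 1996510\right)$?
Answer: $\frac{16115376396211596}{2071} \approx 7.7814 \cdot 10^{12}$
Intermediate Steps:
$C{\left(M,k \right)} = 8 + M$
$W{\left(d \right)} = 4 - \frac{2 d}{8 + 2 d}$ ($W{\left(d \right)} = 4 - \frac{d + d}{d + \left(8 + d\right)} = 4 - \frac{2 d}{8 + 2 d}$)
$\left(-2704785 + W{\left(2067 \right)}\right) \left(-880412 - 1996510\right) = \left(-2704785 + \frac{16 + 3 \cdot 2067}{4 + 2067}\right) \left(-880412 - 1996510\right) = \left(-2704785 + \frac{16 + 6201}{2071}\right) \left(-2876922\right) = \left(-2704785 + \frac{1}{2071} \cdot 6217\right) \left(-2876922\right) = \left(-2704785 + \frac{6217}{2071}\right) \left(-2876922\right) = \left(- \frac{5601603518}{2071}\right) \left(-2876922\right) = \frac{16115376396211596}{2071}$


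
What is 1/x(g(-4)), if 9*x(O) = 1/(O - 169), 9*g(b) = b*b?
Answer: -1505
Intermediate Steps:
g(b) = b²/9 (g(b) = (b*b)/9 = b²/9)
x(O) = 1/(9*(-169 + O)) (x(O) = 1/(9*(O - 169)) = 1/(9*(-169 + O)))
1/x(g(-4)) = 1/(1/(9*(-169 + (⅑)*(-4)²))) = 1/(1/(9*(-169 + (⅑)*16))) = 1/(1/(9*(-169 + 16/9))) = 1/(1/(9*(-1505/9))) = 1/((⅑)*(-9/1505)) = 1/(-1/1505) = -1505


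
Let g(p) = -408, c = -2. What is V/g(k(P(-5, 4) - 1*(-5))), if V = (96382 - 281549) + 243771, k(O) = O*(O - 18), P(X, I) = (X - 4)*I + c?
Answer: -14651/102 ≈ -143.64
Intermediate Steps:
P(X, I) = -2 + I*(-4 + X) (P(X, I) = (X - 4)*I - 2 = (-4 + X)*I - 2 = I*(-4 + X) - 2 = -2 + I*(-4 + X))
k(O) = O*(-18 + O)
V = 58604 (V = -185167 + 243771 = 58604)
V/g(k(P(-5, 4) - 1*(-5))) = 58604/(-408) = 58604*(-1/408) = -14651/102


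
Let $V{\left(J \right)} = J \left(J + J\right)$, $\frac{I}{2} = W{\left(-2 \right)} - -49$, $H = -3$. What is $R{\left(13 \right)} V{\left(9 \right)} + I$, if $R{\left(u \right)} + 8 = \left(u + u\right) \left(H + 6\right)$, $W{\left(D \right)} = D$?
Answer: $11434$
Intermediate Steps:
$I = 94$ ($I = 2 \left(-2 - -49\right) = 2 \left(-2 + 49\right) = 2 \cdot 47 = 94$)
$V{\left(J \right)} = 2 J^{2}$ ($V{\left(J \right)} = J 2 J = 2 J^{2}$)
$R{\left(u \right)} = -8 + 6 u$ ($R{\left(u \right)} = -8 + \left(u + u\right) \left(-3 + 6\right) = -8 + 2 u 3 = -8 + 6 u$)
$R{\left(13 \right)} V{\left(9 \right)} + I = \left(-8 + 6 \cdot 13\right) 2 \cdot 9^{2} + 94 = \left(-8 + 78\right) 2 \cdot 81 + 94 = 70 \cdot 162 + 94 = 11340 + 94 = 11434$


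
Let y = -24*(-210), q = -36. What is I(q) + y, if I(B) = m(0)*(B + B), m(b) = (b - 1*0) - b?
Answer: 5040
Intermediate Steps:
m(b) = 0 (m(b) = (b + 0) - b = b - b = 0)
y = 5040
I(B) = 0 (I(B) = 0*(B + B) = 0*(2*B) = 0)
I(q) + y = 0 + 5040 = 5040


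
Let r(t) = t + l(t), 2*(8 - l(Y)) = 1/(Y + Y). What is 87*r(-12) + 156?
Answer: -3043/16 ≈ -190.19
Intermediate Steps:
l(Y) = 8 - 1/(4*Y) (l(Y) = 8 - 1/(2*(Y + Y)) = 8 - 1/(2*Y)/2 = 8 - 1/(4*Y))
r(t) = 8 + t - 1/(4*t) (r(t) = t + (8 - 1/(4*t)) = 8 + t - 1/(4*t))
87*r(-12) + 156 = 87*(8 - 12 - 1/4/(-12)) + 156 = 87*(8 - 12 - 1/4*(-1/12)) + 156 = 87*(8 - 12 + 1/48) + 156 = 87*(-191/48) + 156 = -5539/16 + 156 = -3043/16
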